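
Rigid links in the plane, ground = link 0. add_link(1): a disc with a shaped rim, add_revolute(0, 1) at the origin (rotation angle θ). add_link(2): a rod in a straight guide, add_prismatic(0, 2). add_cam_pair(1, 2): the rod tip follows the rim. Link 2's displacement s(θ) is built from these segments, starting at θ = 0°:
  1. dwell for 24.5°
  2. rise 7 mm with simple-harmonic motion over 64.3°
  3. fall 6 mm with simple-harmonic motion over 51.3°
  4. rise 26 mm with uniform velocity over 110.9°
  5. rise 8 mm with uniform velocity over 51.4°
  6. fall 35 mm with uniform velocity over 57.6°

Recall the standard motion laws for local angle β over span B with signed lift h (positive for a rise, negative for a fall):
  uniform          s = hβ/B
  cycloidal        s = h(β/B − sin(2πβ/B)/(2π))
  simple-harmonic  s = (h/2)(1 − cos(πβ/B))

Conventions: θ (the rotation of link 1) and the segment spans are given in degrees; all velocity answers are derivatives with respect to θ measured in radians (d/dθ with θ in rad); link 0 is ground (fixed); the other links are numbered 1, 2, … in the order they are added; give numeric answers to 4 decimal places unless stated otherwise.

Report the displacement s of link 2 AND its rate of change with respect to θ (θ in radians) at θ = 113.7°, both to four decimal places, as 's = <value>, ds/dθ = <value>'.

segment 1 (0° to 24.5°, dwell): s unchanged at 0.0000
segment 2 (24.5° to 88.8°, simple-harmonic, h = 7) is passed completely: s = 0.0000 + (7) = 7.0000
θ = 113.7° falls in segment 3 (88.8° to 140.1°, simple-harmonic, h = -6): β = 113.7 − 88.8 = 24.9°, B = 51.3°; Δs = -6/2·(1 − cos(π·0.4854)) = -2.8623; s = 7.0000 − 2.8623 = 4.1377
velocity in seg [88.8°–140.1°] (simple-harmonic), θ in radians: β = 24.9° = 0.4346 rad, B = 51.3° = 0.8954 rad; ds/dθ = (πh/(2B)) sin(πβ/B) = (π·(-6)/(2·0.8954)) sin(π·0.4854) = -10.515215 mm/rad

s = 4.1377, ds/dθ = -10.5152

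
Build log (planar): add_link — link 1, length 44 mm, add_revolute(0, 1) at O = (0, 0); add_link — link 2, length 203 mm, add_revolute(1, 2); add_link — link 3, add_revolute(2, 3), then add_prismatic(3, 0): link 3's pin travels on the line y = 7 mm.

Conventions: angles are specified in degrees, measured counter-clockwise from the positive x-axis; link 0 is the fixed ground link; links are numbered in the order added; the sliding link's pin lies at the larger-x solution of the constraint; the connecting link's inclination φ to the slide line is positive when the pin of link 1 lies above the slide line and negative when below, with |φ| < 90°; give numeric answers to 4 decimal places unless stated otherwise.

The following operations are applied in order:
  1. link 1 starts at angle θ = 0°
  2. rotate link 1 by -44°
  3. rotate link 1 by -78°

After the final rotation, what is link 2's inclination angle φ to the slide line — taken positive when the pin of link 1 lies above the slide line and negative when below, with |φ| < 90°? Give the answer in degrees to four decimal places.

geometry: r = 44 mm, L = 203 mm, e = 7 mm; θ starts at 0°
rotate link 1 by -44°: θ ← 0° -44° = -44°
rotate link 1 by -78°: θ ← -44° -78° = -122°
h = r sin θ − e = -37.314116 − 7 = -44.314116
sin φ = h / L = -44.314116 / 203 = -0.21829614
φ = arcsin(-0.21829614) = -12.608977°

-12.6090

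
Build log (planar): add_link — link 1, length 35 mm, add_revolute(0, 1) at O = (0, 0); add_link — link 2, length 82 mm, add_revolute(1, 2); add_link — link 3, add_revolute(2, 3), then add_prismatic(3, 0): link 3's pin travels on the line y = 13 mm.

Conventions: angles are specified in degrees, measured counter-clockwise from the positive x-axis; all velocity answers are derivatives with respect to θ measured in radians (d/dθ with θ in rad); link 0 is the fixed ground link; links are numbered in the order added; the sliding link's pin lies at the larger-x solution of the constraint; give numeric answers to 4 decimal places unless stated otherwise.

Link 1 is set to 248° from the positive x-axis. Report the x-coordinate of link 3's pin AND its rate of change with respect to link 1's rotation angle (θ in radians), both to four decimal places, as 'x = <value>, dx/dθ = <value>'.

geometry: r = 35 mm, L = 82 mm, e = 13 mm
crank pin P = (r cos θ, r sin θ) = (-13.111231, -32.451435)
h = r sin θ − e = -32.451435 − 13 = -45.451435
x = r cos θ + √(L² − h²) = -13.111231 + 68.250766 = 55.139535
dx/dθ = −r sin θ − h·r cos θ/√(L² − h²) (θ in radians; h = -45.451435) = 23.720042

x = 55.1395, dx/dθ = 23.7200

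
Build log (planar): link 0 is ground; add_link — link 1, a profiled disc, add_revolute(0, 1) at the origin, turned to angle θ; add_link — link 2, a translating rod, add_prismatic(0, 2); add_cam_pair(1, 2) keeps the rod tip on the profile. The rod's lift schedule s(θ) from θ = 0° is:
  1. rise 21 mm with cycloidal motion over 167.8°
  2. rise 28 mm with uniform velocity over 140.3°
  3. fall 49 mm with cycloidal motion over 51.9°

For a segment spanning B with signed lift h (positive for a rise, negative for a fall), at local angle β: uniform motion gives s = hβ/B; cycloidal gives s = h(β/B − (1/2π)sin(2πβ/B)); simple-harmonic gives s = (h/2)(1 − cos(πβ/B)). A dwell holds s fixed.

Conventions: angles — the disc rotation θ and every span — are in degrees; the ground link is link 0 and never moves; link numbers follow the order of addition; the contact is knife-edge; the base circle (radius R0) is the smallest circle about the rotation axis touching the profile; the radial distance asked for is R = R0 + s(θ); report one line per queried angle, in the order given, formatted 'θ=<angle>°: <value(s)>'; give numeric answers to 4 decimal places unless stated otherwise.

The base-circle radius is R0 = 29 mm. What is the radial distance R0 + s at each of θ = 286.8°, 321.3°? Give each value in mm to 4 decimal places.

seg 1 [0°–167.8°] cycloidal, h=21: full span → s += 21 → s = 21.0000
seg 2 [167.8°–308.1°] uniform, h=28: θ=286.8° here. β=119, B=140.3. 28·119/140.3 = 23.7491 → s = 44.7491
seg 2 [167.8°–308.1°] uniform, h=28: full span → s += 28 → s = 49.0000
seg 3 [308.1°–360°] cycloidal, h=-49: θ=321.3° here. β=13.2, B=51.9. -49·(0.2543 − sin(2π·0.2543)/(2π)) = -4.6667 → s = 44.3333
θ=286.8°: R = R0 + s = 29 + 44.7491 = 73.7491
θ=321.3°: R = R0 + s = 29 + 44.3333 = 73.3333

θ=286.8°: 73.7491
θ=321.3°: 73.3333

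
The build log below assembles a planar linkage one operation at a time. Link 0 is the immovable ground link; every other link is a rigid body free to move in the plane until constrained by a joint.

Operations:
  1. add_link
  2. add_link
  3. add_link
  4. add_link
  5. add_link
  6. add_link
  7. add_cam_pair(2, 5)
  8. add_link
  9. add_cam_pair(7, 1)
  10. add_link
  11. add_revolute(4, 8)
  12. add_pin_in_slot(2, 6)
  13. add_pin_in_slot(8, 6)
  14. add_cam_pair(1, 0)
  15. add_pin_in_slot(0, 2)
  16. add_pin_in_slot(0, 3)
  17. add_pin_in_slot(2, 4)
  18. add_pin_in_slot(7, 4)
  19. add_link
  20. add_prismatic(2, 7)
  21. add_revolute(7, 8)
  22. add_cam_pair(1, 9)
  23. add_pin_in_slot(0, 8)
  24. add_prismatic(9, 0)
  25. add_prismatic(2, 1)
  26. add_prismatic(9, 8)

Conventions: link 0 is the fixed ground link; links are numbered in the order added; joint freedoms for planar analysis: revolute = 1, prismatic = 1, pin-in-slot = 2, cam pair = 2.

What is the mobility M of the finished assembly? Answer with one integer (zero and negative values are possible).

L=1 J1=0 J2=0
add link → L=2 J1=0 J2=0
add link → L=3 J1=0 J2=0
add link → L=4 J1=0 J2=0
add link → L=5 J1=0 J2=0
add link → L=6 J1=0 J2=0
add link → L=7 J1=0 J2=0
C@2,5 dof=2 J2 → L=7 J1=0 J2=1
add link → L=8 J1=0 J2=1
C@7,1 dof=2 J2 → L=8 J1=0 J2=2
add link → L=9 J1=0 J2=2
R@4,8 dof=1 J1 → L=9 J1=1 J2=2
PS@2,6 dof=2 J2 → L=9 J1=1 J2=3
PS@8,6 dof=2 J2 → L=9 J1=1 J2=4
C@1,0 dof=2 J2 → L=9 J1=1 J2=5
PS@0,2 dof=2 J2 → L=9 J1=1 J2=6
PS@0,3 dof=2 J2 → L=9 J1=1 J2=7
PS@2,4 dof=2 J2 → L=9 J1=1 J2=8
PS@7,4 dof=2 J2 → L=9 J1=1 J2=9
add link → L=10 J1=1 J2=9
P@2,7 dof=1 J1 → L=10 J1=2 J2=9
R@7,8 dof=1 J1 → L=10 J1=3 J2=9
C@1,9 dof=2 J2 → L=10 J1=3 J2=10
PS@0,8 dof=2 J2 → L=10 J1=3 J2=11
P@9,0 dof=1 J1 → L=10 J1=4 J2=11
P@2,1 dof=1 J1 → L=10 J1=5 J2=11
P@9,8 dof=1 J1 → L=10 J1=6 J2=11
M=3(L−1)−2J1−J2=3·9−2·6−11=4

M = 4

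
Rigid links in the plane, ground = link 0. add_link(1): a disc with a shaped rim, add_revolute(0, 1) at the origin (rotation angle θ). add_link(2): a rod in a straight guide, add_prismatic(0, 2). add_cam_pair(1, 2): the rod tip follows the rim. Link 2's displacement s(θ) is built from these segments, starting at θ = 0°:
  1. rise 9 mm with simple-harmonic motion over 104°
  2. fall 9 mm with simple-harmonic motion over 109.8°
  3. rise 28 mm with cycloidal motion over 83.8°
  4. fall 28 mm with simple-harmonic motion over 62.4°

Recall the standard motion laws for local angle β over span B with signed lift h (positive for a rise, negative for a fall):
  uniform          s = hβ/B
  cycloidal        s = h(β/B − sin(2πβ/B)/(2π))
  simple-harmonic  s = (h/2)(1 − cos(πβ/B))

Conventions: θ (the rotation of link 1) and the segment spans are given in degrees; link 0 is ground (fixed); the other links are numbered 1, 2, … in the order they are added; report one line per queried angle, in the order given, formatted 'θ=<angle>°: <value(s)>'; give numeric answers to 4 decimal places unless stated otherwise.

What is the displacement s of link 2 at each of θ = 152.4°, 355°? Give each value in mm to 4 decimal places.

segment 1 (0° to 104°, simple-harmonic, h = 9) is passed completely: s = 0.0000 + (9) = 9.0000
θ = 152.4° falls in segment 2 (104° to 213.8°, simple-harmonic, h = -9): β = 152.4 − 104 = 48.4°, B = 109.8°; Δs = -9/2·(1 − cos(π·0.4408)) = -3.6679; s = 9.0000 − 3.6679 = 5.3321
segment 2 (104° to 213.8°, simple-harmonic, h = -9) is passed completely: s = 9.0000 + (-9) = 0.0000
segment 3 (213.8° to 297.6°, cycloidal, h = 28) is passed completely: s = 0.0000 + (28) = 28.0000
θ = 355° falls in segment 4 (297.6° to 360°, simple-harmonic, h = -28): β = 355 − 297.6 = 57.4°, B = 62.4°; Δs = -28/2·(1 − cos(π·0.9199)) = -27.5588; s = 28.0000 − 27.5588 = 0.4412

θ=152.4°: 5.3321
θ=355°: 0.4412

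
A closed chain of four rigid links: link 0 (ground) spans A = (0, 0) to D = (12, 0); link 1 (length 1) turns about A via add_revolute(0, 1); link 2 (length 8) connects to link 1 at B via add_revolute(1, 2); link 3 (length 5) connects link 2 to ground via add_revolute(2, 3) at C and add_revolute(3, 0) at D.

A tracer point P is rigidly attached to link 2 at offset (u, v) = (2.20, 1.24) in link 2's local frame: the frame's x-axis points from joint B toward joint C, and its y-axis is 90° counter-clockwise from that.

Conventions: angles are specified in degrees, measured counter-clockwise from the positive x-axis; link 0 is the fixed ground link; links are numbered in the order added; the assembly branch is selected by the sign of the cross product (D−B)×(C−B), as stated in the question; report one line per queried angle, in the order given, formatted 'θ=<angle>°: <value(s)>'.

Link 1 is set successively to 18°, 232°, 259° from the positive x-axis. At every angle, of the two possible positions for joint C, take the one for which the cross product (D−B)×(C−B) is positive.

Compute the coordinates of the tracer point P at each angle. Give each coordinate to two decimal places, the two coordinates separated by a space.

A=(0,0), D=(12.00,0)
θ=18°: B = A + 1.00·(cos18°, sin18°) = (0.9511, 0.3090)
θ=18°: |BD| = 11.0533
θ=18°: circle(B,8.00) ∩ circle(D,5.00): a=7.2908, h=3.2930
θ=18°:   candidates: C₊=(8.3311,3.3969) cross=36.399; C₋=(8.1470,-3.1865) cross=-36.399
θ=18°:   branch + wants cross > 0 → take C=(8.3311,3.3969) (cross=36.399)
θ=18°: ex = (C−B)/|BC| = (0.9225,0.3860); ey = (-0.3860,0.9225)
θ=18°: P = B + 2.20·ex + 1.24·ey = (2.5019,2.3021)
θ=232°: B = A + 1.00·(cos232°, sin232°) = (-0.6157, -0.7880)
θ=232°: |BD| = 12.6402
θ=232°: circle(B,8.00) ∩ circle(D,5.00): a=7.8628, h=1.4752
θ=232°:   candidates: C₊=(7.1399,1.1745) cross=18.647; C₋=(7.3238,-1.7701) cross=-18.647
θ=232°:   branch + wants cross > 0 → take C=(7.1399,1.1745) (cross=18.647)
θ=232°: ex = (C−B)/|BC| = (0.9694,0.2453); ey = (-0.2453,0.9694)
θ=232°: P = B + 2.20·ex + 1.24·ey = (1.2129,0.9538)
θ=259°: B = A + 1.00·(cos259°, sin259°) = (-0.1908, -0.9816)
θ=259°: |BD| = 12.2303
θ=259°: circle(B,8.00) ∩ circle(D,5.00): a=7.7095, h=2.1361
θ=259°:   candidates: C₊=(7.3224,1.7664) cross=26.125; C₋=(7.6653,-2.4921) cross=-26.125
θ=259°:   branch + wants cross > 0 → take C=(7.3224,1.7664) (cross=26.125)
θ=259°: ex = (C−B)/|BC| = (0.9392,0.3435); ey = (-0.3435,0.9392)
θ=259°: P = B + 2.20·ex + 1.24·ey = (1.4494,0.9386)

θ=18°: 2.50 2.30
θ=232°: 1.21 0.95
θ=259°: 1.45 0.94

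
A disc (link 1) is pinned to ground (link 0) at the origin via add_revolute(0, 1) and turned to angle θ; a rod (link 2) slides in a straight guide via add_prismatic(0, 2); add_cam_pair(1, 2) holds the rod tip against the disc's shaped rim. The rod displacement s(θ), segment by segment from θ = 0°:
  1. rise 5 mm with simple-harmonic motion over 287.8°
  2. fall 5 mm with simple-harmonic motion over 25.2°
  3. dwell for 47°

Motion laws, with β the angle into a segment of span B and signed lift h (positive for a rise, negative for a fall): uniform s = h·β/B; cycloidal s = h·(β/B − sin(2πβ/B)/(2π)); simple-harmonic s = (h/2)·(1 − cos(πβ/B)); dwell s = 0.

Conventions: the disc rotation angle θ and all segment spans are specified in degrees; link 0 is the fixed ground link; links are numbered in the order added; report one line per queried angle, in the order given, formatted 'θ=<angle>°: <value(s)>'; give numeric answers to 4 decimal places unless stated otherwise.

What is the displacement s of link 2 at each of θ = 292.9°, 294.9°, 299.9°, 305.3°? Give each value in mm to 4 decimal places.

segment 1 (0° to 287.8°, simple-harmonic, h = 5) is passed completely: s = 0.0000 + (5) = 5.0000
θ = 292.9° falls in segment 2 (287.8° to 313°, simple-harmonic, h = -5): β = 292.9 − 287.8 = 5.1°, B = 25.2°; Δs = -5/2·(1 − cos(π·0.2024)) = -0.4885; s = 5.0000 − 0.4885 = 4.5115
θ = 294.9° falls in segment 2 (287.8° to 313°, simple-harmonic, h = -5): β = 294.9 − 287.8 = 7.1°, B = 25.2°; Δs = -5/2·(1 − cos(π·0.2817)) = -0.9170; s = 5.0000 − 0.9170 = 4.0830
θ = 299.9° falls in segment 2 (287.8° to 313°, simple-harmonic, h = -5): β = 299.9 − 287.8 = 12.1°, B = 25.2°; Δs = -5/2·(1 − cos(π·0.4802)) = -2.3443; s = 5.0000 − 2.3443 = 2.6557
θ = 305.3° falls in segment 2 (287.8° to 313°, simple-harmonic, h = -5): β = 305.3 − 287.8 = 17.5°, B = 25.2°; Δs = -5/2·(1 − cos(π·0.6944)) = -3.9339; s = 5.0000 − 3.9339 = 1.0661

θ=292.9°: 4.5115
θ=294.9°: 4.0830
θ=299.9°: 2.6557
θ=305.3°: 1.0661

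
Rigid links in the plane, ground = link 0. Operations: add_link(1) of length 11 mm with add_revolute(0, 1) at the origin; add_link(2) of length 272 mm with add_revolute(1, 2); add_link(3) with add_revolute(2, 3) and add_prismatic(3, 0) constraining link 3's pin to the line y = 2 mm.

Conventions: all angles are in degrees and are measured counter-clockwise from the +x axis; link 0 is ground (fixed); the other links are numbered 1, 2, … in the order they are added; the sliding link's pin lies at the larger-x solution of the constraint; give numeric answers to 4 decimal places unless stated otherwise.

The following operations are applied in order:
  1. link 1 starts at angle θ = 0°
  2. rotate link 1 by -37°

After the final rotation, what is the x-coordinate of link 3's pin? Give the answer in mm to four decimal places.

geometry: r = 11 mm, L = 272 mm, e = 2 mm; θ starts at 0°
rotate link 1 by -37°: θ ← 0° -37° = -37°
crank pin P = (r cos θ, r sin θ) = (8.784991, -6.619965)
h = r sin θ − e = -6.619965 − 2 = -8.619965
x = r cos θ + √(L² − h²) = 8.784991 + 271.863378 = 280.648368

280.6484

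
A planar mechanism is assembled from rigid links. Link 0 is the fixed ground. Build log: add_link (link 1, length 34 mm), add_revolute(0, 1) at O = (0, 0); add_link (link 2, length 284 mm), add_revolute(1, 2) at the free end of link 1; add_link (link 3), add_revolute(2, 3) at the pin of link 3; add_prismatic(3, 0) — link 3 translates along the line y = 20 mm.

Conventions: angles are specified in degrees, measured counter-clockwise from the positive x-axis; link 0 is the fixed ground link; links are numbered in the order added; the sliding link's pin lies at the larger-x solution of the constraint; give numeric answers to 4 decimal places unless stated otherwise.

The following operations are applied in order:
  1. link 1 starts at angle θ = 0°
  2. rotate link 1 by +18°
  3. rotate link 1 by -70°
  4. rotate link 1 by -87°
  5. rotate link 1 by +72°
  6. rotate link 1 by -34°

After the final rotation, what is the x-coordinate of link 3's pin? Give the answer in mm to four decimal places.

geometry: r = 34 mm, L = 284 mm, e = 20 mm; θ starts at 0°
rotate link 1 by +18°: θ ← 0° +18° = 18°
rotate link 1 by -70°: θ ← 18° -70° = -52°
rotate link 1 by -87°: θ ← -52° -87° = -139°
rotate link 1 by +72°: θ ← -139° +72° = -67°
rotate link 1 by -34°: θ ← -67° -34° = -101°
crank pin P = (r cos θ, r sin θ) = (-6.487506, -33.375324)
h = r sin θ − e = -33.375324 − 20 = -53.375324
x = r cos θ + √(L² − h²) = -6.487506 + 278.939195 = 272.451690

272.4517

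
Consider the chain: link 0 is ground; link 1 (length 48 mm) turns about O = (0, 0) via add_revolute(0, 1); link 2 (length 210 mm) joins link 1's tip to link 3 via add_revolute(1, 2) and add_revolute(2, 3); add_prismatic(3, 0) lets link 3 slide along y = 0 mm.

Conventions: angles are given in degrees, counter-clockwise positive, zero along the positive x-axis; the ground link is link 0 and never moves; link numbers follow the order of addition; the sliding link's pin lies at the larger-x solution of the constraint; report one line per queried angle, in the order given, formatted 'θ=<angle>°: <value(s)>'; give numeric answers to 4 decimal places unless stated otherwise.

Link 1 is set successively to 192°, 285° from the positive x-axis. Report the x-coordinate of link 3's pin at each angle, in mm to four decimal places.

geometry: r = 48 mm, L = 210 mm, e = 0 mm
θ=192°: crank pin P = (r cos θ, r sin θ) = (-46.951085, -9.979761)
θ=192°: h = r sin θ − e = -9.979761 − 0 = -9.979761
θ=192°: x = r cos θ + √(L² − h²) = -46.951085 + 209.762734 = 162.811649
θ=285°: crank pin P = (r cos θ, r sin θ) = (12.423314, -46.364440)
θ=285°: h = r sin θ − e = -46.364440 − 0 = -46.364440
θ=285°: x = r cos θ + √(L² − h²) = 12.423314 + 204.817818 = 217.241133

θ=192°: 162.8116
θ=285°: 217.2411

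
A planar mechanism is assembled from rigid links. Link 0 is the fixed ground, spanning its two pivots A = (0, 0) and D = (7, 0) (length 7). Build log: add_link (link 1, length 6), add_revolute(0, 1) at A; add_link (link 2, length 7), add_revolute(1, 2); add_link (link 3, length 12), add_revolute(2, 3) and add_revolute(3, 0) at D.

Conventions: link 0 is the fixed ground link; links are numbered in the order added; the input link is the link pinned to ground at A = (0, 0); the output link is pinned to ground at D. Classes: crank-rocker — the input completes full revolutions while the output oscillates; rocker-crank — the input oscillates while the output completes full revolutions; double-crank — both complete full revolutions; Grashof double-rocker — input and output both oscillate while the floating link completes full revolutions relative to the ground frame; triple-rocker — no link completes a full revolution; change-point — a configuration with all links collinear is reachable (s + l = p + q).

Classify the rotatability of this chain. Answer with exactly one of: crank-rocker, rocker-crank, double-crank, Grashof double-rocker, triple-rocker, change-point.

lengths: ground=7, input=6, coupler=7, output=12
sorted: s=6 (shortest), l=12 (longest), p+q=14
s + l = 18 vs p + q = 14
s + l > p + q → non-Grashof → no link fully rotates → triple-rocker

triple-rocker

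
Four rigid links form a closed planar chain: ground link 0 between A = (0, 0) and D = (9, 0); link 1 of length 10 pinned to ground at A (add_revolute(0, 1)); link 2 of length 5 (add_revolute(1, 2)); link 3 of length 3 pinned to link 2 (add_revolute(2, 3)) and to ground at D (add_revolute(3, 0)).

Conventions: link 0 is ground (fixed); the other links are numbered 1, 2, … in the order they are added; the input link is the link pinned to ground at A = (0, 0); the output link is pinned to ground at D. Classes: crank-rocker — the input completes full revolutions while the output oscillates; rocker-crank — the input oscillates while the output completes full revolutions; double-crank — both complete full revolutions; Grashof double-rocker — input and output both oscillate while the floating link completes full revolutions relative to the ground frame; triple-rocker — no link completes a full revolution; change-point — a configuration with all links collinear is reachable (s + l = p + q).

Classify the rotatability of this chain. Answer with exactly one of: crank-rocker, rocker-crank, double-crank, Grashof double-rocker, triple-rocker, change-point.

lengths: ground=9, input=10, coupler=5, output=3
sorted: s=3 (shortest), l=10 (longest), p+q=14
s + l = 13 vs p + q = 14
s + l < p + q (Grashof) with shortest = output link → rocker-crank

rocker-crank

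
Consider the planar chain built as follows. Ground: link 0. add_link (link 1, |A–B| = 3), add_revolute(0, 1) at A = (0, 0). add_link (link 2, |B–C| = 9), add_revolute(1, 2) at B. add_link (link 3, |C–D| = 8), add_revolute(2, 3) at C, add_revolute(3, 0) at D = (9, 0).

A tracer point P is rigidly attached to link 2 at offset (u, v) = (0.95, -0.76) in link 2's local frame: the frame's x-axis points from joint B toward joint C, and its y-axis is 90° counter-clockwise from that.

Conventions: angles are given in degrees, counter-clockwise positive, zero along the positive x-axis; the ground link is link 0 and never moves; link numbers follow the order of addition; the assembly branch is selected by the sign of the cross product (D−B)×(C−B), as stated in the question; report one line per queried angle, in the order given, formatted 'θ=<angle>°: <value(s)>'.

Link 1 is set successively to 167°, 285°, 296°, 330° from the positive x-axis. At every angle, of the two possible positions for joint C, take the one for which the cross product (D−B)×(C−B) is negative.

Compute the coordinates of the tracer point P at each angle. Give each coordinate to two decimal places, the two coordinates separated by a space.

A=(0,0), D=(9.00,0)
θ=167°: B = A + 3.00·(cos167°, sin167°) = (-2.9231, 0.6749)
θ=167°: |BD| = 11.9422
θ=167°: circle(B,9.00) ∩ circle(D,8.00): a=6.6829, h=6.0282
θ=167°:   candidates: C₊=(4.0897,6.3158) cross=71.990; C₋=(3.4084,-5.7214) cross=-71.990
θ=167°:   branch - wants cross < 0 → take C=(3.4084,-5.7214) (cross=-71.990)
θ=167°: ex = (C−B)/|BC| = (0.7035,-0.7107); ey = (0.7107,0.7035)
θ=167°: P = B + 0.95·ex + -0.76·ey = (-2.7949,-0.5350)
θ=285°: B = A + 3.00·(cos285°, sin285°) = (0.7765, -2.8978)
θ=285°: |BD| = 8.7192
θ=285°: circle(B,9.00) ∩ circle(D,8.00): a=5.3344, h=7.2487
θ=285°:   candidates: C₊=(3.3986,5.7118) cross=63.203; C₋=(8.2168,-7.9616) cross=-63.203
θ=285°:   branch - wants cross < 0 → take C=(8.2168,-7.9616) (cross=-63.203)
θ=285°: ex = (C−B)/|BC| = (0.8267,-0.5626); ey = (0.5626,0.8267)
θ=285°: P = B + 0.95·ex + -0.76·ey = (1.1342,-4.0606)
θ=296°: B = A + 3.00·(cos296°, sin296°) = (1.3151, -2.6964)
θ=296°: |BD| = 8.1442
θ=296°: circle(B,9.00) ∩ circle(D,8.00): a=5.1158, h=7.4046
θ=296°:   candidates: C₊=(3.6909,5.9844) cross=60.305; C₋=(8.5939,-7.9897) cross=-60.305
θ=296°:   branch - wants cross < 0 → take C=(8.5939,-7.9897) (cross=-60.305)
θ=296°: ex = (C−B)/|BC| = (0.8088,-0.5881); ey = (0.5881,0.8088)
θ=296°: P = B + 0.95·ex + -0.76·ey = (1.6364,-3.8698)
θ=330°: B = A + 3.00·(cos330°, sin330°) = (2.5981, -1.5000)
θ=330°: |BD| = 6.5753
θ=330°: circle(B,9.00) ∩ circle(D,8.00): a=4.5804, h=7.7473
θ=330°:   candidates: C₊=(5.2903,7.0879) cross=50.941; C₋=(8.8250,-7.9981) cross=-50.941
θ=330°:   branch - wants cross < 0 → take C=(8.8250,-7.9981) (cross=-50.941)
θ=330°: ex = (C−B)/|BC| = (0.6919,-0.7220); ey = (0.7220,0.6919)
θ=330°: P = B + 0.95·ex + -0.76·ey = (2.7066,-2.7117)

θ=167°: -2.79 -0.53
θ=285°: 1.13 -4.06
θ=296°: 1.64 -3.87
θ=330°: 2.71 -2.71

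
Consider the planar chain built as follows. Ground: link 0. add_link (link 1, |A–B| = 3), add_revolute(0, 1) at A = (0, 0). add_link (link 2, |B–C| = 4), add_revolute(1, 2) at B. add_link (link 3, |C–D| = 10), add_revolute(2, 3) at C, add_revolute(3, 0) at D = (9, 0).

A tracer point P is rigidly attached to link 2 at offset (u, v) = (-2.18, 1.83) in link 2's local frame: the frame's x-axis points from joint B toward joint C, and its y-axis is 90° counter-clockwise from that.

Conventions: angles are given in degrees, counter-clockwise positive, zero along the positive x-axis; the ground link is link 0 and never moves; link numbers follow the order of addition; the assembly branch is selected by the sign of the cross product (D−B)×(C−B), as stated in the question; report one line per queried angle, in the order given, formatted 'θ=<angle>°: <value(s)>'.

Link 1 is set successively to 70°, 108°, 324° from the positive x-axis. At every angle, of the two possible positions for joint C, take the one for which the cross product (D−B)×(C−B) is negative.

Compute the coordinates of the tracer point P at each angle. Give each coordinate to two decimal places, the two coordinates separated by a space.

A=(0,0), D=(9.00,0)
θ=70°: B = A + 3.00·(cos70°, sin70°) = (1.0261, 2.8191)
θ=70°: |BD| = 8.4576
θ=70°: circle(B,4.00) ∩ circle(D,10.00): a=-0.7372, h=3.9315
θ=70°:   candidates: C₊=(1.6415,6.7714) cross=33.251; C₋=(-0.9794,-0.6419) cross=-33.251
θ=70°:   branch - wants cross < 0 → take C=(-0.9794,-0.6419) (cross=-33.251)
θ=70°: ex = (C−B)/|BC| = (-0.5014,-0.8652); ey = (0.8652,-0.5014)
θ=70°: P = B + -2.18·ex + 1.83·ey = (3.7024,3.7878)
θ=108°: B = A + 3.00·(cos108°, sin108°) = (-0.9271, 2.8532)
θ=108°: |BD| = 10.3289
θ=108°: circle(B,4.00) ∩ circle(D,10.00): a=1.0982, h=3.8463
θ=108°:   candidates: C₊=(1.1909,6.2464) cross=39.728; C₋=(-0.9340,-1.1468) cross=-39.728
θ=108°:   branch - wants cross < 0 → take C=(-0.9340,-1.1468) (cross=-39.728)
θ=108°: ex = (C−B)/|BC| = (-0.0017,-1.0000); ey = (1.0000,-0.0017)
θ=108°: P = B + -2.18·ex + 1.83·ey = (0.9067,5.0300)
θ=324°: B = A + 3.00·(cos324°, sin324°) = (2.4271, -1.7634)
θ=324°: |BD| = 6.8054
θ=324°: circle(B,4.00) ∩ circle(D,10.00): a=-2.7689, h=2.8867
θ=324°:   candidates: C₊=(-0.9953,0.3073) cross=19.645; C₋=(0.5007,-5.2689) cross=-19.645
θ=324°:   branch - wants cross < 0 → take C=(0.5007,-5.2689) (cross=-19.645)
θ=324°: ex = (C−B)/|BC| = (-0.4816,-0.8764); ey = (0.8764,-0.4816)
θ=324°: P = B + -2.18·ex + 1.83·ey = (5.0807,-0.7341)

θ=70°: 3.70 3.79
θ=108°: 0.91 5.03
θ=324°: 5.08 -0.73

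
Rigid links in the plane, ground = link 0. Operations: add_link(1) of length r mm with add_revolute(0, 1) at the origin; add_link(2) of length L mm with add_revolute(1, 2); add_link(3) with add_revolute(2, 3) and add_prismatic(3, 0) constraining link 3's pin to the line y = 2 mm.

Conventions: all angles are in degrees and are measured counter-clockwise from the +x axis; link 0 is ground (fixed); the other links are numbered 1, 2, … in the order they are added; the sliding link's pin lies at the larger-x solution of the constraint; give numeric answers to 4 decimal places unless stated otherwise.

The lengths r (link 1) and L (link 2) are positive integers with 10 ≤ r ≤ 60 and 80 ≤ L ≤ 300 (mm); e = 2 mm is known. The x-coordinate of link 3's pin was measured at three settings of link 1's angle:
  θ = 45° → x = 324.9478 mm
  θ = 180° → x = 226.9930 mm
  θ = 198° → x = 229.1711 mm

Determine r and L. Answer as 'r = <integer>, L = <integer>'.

constraint per measurement: (x − r cos θ)² + (r sin θ − e)² = L²
subtracting the θ₁ and θ₂ equations cancels the r² and L² terms:
r = (x₁² − x₂²) / (2[(x₁cos θ₁ + e sin θ₁) − (x₂cos θ₂ + e sin θ₂)]) = 59.0000 → r = 59
L² = (x₁ − r cos θ₁)² + (r sin θ₁ − e)² = 81796.0060 → L = 286.0000 → L = 286
check at θ₃=198°: x = 229.1711 (printed 229.1711) ✓

r = 59, L = 286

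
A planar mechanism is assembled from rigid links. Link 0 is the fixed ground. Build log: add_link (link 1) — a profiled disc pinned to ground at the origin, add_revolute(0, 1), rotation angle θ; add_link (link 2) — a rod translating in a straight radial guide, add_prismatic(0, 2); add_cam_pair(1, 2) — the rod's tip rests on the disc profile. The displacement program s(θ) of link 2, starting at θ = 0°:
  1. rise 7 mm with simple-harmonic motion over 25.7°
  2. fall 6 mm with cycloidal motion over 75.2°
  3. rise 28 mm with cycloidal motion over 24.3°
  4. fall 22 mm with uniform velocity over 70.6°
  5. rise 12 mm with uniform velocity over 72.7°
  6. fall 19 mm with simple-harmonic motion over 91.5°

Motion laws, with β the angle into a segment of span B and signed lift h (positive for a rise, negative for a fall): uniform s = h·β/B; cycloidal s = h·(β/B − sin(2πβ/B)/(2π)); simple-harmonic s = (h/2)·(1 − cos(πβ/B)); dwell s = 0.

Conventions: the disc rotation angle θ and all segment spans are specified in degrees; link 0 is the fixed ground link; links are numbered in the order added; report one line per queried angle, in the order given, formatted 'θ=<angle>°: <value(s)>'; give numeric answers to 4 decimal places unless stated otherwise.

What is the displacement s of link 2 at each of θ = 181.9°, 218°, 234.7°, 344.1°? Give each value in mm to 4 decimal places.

seg 1 [0°–25.7°] simple-harmonic, h=7: full span → s += 7 → s = 7.0000
seg 2 [25.7°–100.9°] cycloidal, h=-6: full span → s += -6 → s = 1.0000
seg 3 [100.9°–125.2°] cycloidal, h=28: full span → s += 28 → s = 29.0000
seg 4 [125.2°–195.8°] uniform, h=-22: θ=181.9° here. β=56.7, B=70.6. -22·56.7/70.6 = -17.6686 → s = 11.3314
seg 4 [125.2°–195.8°] uniform, h=-22: full span → s += -22 → s = 7.0000
seg 5 [195.8°–268.5°] uniform, h=12: θ=218° here. β=22.2, B=72.7. 12·22.2/72.7 = 3.6644 → s = 10.6644
seg 5 [195.8°–268.5°] uniform, h=12: θ=234.7° here. β=38.9, B=72.7. 12·38.9/72.7 = 6.4209 → s = 13.4209
seg 5 [195.8°–268.5°] uniform, h=12: full span → s += 12 → s = 19.0000
seg 6 [268.5°–360°] simple-harmonic, h=-19: θ=344.1° here. β=75.6, B=91.5. -19/2·(1 − cos(π·0.8262)) = -17.6192 → s = 1.3808

θ=181.9°: 11.3314
θ=218°: 10.6644
θ=234.7°: 13.4209
θ=344.1°: 1.3808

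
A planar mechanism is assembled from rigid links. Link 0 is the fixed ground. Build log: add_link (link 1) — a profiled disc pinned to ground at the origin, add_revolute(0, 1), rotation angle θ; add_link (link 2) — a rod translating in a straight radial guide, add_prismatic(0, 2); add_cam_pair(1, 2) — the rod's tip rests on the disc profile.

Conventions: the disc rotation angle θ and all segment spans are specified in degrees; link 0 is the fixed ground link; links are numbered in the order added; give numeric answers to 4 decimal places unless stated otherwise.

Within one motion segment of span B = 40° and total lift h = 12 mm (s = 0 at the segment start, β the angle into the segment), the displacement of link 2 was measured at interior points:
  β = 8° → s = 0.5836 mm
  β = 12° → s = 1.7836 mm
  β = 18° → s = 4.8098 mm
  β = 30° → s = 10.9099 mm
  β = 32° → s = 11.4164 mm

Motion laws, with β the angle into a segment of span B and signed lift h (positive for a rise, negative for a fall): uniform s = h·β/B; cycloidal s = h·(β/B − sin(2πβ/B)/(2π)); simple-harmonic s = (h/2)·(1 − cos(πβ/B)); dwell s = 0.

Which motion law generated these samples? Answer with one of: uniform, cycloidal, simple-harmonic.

candidates at β/B = r: uniform s = h·r (linear in β); cycloidal s = h·(r − sin(2πr)/(2π)); simple-harmonic s = (h/2)(1 − cos(πr))
β=8°: printed 0.5836 | uniform 2.4000, cycloidal 0.5836, simple-harmonic 1.1459
β=12°: printed 1.7836 | uniform 3.6000, cycloidal 1.7836, simple-harmonic 2.4733
β=18°: printed 4.8098 | uniform 5.4000, cycloidal 4.8098, simple-harmonic 5.0614
β=30°: printed 10.9099 | uniform 9.0000, cycloidal 10.9099, simple-harmonic 10.2426
β=32°: printed 11.4164 | uniform 9.6000, cycloidal 11.4164, simple-harmonic 10.8541
only one law matches every sample → cycloidal

cycloidal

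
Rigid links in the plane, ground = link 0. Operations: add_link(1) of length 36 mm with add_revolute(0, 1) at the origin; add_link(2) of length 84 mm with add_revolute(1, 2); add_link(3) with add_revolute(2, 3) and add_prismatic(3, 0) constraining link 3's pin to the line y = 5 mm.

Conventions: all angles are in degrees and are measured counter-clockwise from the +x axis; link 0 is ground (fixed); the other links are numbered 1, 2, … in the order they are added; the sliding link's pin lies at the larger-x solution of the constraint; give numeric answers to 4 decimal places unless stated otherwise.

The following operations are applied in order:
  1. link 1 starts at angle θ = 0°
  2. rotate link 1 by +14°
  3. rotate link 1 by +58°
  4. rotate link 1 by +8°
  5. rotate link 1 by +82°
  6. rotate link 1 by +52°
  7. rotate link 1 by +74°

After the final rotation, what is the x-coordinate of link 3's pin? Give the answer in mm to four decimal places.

geometry: r = 36 mm, L = 84 mm, e = 5 mm; θ starts at 0°
rotate link 1 by +14°: θ ← 0° +14° = 14°
rotate link 1 by +58°: θ ← 14° +58° = 72°
rotate link 1 by +8°: θ ← 72° +8° = 80°
rotate link 1 by +82°: θ ← 80° +82° = 162°
rotate link 1 by +52°: θ ← 162° +52° = 214°
rotate link 1 by +74°: θ ← 214° +74° = 288°
crank pin P = (r cos θ, r sin θ) = (11.124612, -34.238035)
h = r sin θ − e = -34.238035 − 5 = -39.238035
x = r cos θ + √(L² − h²) = 11.124612 + 74.272314 = 85.396926

85.3969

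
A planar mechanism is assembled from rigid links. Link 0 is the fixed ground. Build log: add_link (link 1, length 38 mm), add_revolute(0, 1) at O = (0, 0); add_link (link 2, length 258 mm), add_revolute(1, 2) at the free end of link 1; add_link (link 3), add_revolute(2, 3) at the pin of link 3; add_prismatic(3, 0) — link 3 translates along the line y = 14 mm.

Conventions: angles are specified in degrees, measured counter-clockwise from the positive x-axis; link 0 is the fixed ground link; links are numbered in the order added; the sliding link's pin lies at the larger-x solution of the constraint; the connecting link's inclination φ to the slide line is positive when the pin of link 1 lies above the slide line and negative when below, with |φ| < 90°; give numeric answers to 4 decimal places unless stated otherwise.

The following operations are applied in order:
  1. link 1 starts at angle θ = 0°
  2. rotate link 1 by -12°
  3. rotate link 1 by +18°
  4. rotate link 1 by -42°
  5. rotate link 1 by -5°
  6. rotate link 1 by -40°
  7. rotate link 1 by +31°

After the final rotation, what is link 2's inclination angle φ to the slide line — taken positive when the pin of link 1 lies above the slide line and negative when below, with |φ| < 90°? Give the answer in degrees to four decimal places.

geometry: r = 38 mm, L = 258 mm, e = 14 mm; θ starts at 0°
rotate link 1 by -12°: θ ← 0° -12° = -12°
rotate link 1 by +18°: θ ← -12° +18° = 6°
rotate link 1 by -42°: θ ← 6° -42° = -36°
rotate link 1 by -5°: θ ← -36° -5° = -41°
rotate link 1 by -40°: θ ← -41° -40° = -81°
rotate link 1 by +31°: θ ← -81° +31° = -50°
h = r sin θ − e = -29.109689 − 14 = -43.109689
sin φ = h / L = -43.109689 / 258 = -0.16709182
φ = arcsin(-0.16709182) = -9.618774°

-9.6188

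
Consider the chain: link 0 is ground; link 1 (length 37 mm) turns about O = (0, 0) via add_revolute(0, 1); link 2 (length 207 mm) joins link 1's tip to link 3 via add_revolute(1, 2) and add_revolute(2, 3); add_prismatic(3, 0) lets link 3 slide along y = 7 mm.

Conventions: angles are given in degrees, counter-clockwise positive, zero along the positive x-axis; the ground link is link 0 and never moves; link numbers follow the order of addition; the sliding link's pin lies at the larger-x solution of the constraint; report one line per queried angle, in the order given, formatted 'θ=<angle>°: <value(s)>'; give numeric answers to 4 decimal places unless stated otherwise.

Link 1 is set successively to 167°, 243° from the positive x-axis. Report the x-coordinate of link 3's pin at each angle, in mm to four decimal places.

geometry: r = 37 mm, L = 207 mm, e = 7 mm
θ=167°: crank pin P = (r cos θ, r sin θ) = (-36.051692, 8.323189)
θ=167°: h = r sin θ − e = 8.323189 − 7 = 1.323189
θ=167°: x = r cos θ + √(L² − h²) = -36.051692 + 206.995771 = 170.944079
θ=243°: crank pin P = (r cos θ, r sin θ) = (-16.797648, -32.967241)
θ=243°: h = r sin θ − e = -32.967241 − 7 = -39.967241
θ=243°: x = r cos θ + √(L² − h²) = -16.797648 + 203.104947 = 186.307299

θ=167°: 170.9441
θ=243°: 186.3073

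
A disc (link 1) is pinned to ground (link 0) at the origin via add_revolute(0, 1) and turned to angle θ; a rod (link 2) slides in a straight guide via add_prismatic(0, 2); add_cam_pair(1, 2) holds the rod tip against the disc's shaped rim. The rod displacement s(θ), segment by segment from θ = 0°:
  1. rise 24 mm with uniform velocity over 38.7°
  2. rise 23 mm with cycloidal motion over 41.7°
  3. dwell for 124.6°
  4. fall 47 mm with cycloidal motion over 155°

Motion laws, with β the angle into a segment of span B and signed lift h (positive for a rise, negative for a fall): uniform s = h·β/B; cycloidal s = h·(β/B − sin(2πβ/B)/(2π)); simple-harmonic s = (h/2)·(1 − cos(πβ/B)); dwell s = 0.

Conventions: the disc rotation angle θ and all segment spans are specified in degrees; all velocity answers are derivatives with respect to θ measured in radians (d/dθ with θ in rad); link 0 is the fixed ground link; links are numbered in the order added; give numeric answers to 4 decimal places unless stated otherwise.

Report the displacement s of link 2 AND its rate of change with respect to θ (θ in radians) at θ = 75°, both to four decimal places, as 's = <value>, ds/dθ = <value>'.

segment 1 (0° to 38.7°, uniform, h = 24) is passed completely: s = 0.0000 + (24) = 24.0000
θ = 75° falls in segment 2 (38.7° to 80.4°, cycloidal, h = 23): β = 75 − 38.7 = 36.3°, B = 41.7°; Δs = 23·(0.8705 − sin(2π·0.8705)/(2π)) = 22.6821; s = 24.0000 + 22.6821 = 46.6821
velocity in seg [38.7°–80.4°] (cycloidal), θ in radians: β = 36.3° = 0.6336 rad, B = 41.7° = 0.7278 rad; ds/dθ = (h/B)(1 − cos(2πβ/B)) = (23/0.7278)(1 − cos(2π·0.8705)) = 9.896154 mm/rad

s = 46.6821, ds/dθ = 9.8962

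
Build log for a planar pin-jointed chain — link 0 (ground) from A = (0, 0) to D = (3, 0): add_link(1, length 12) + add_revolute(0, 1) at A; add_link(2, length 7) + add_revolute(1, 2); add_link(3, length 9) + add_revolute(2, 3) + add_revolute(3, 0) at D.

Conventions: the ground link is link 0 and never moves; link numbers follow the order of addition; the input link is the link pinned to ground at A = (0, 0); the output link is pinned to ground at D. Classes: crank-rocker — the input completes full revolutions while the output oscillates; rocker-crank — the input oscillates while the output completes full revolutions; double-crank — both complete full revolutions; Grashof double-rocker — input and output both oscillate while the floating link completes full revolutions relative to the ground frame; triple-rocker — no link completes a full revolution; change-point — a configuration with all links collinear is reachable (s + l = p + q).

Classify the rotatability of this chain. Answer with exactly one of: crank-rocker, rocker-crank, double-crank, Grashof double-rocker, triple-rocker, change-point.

lengths: ground=3, input=12, coupler=7, output=9
sorted: s=3 (shortest), l=12 (longest), p+q=16
s + l = 15 vs p + q = 16
s + l < p + q (Grashof) with shortest = ground link → double-crank

double-crank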